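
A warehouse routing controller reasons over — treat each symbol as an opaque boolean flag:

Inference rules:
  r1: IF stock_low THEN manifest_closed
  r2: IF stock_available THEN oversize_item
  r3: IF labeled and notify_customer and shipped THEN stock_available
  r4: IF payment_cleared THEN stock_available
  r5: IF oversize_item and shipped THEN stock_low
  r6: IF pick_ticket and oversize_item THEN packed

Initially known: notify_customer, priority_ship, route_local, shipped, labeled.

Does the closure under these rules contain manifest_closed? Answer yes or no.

[1] r3 [IF labeled and notify_customer and shipped THEN stock_available]. ⇒ new: stock_available.
[2] r2 [IF stock_available THEN oversize_item]. ⇒ new: oversize_item.
[3] r5 [IF oversize_item and shipped THEN stock_low]. ⇒ new: stock_low.
[4] r1 [IF stock_low THEN manifest_closed]. ⇒ new: manifest_closed.
manifest_closed appears in round 4, so it is derivable.

yes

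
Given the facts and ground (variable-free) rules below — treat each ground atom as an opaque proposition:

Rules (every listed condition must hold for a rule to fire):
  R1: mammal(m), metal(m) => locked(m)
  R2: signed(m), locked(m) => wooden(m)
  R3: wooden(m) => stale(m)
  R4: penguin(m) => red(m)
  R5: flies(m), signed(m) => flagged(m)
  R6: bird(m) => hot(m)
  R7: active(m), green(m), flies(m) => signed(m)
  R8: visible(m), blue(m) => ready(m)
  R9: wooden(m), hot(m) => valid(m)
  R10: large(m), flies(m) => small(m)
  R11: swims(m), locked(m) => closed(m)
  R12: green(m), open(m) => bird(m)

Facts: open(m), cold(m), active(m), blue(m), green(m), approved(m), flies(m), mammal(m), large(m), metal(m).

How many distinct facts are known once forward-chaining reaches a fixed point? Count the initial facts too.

Round 1 fires R1, R7, R10, R12, giving locked(m), signed(m), small(m), bird(m).
Round 2 fires R2, R5, R6, giving wooden(m), flagged(m), hot(m).
Round 3 fires R3, R9, giving stale(m), valid(m).
Closure: {active(m), approved(m), bird(m), blue(m), cold(m), flagged(m), flies(m), green(m), hot(m), large(m), locked(m), mammal(m), metal(m), open(m), signed(m), small(m), stale(m), valid(m), wooden(m)} — 19 facts.

19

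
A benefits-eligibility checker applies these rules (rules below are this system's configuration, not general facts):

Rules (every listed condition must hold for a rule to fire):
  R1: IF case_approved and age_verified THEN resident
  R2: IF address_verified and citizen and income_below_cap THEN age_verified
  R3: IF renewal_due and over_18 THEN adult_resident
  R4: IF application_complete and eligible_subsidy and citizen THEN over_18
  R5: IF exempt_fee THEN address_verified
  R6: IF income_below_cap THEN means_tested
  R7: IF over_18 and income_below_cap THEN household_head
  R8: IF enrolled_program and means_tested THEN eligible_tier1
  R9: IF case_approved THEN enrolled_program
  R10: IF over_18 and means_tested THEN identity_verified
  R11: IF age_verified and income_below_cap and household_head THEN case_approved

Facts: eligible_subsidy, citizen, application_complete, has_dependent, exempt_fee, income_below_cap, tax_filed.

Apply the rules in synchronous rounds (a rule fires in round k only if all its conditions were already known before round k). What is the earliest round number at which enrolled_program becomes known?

Round 1 — R4, R5, R6, derive over_18, address_verified, means_tested.
Round 2 — R2, R7, R10, derive age_verified, household_head, identity_verified.
Round 3 — R11, derive case_approved.
Round 4 — R1, R9, derive resident, enrolled_program.
enrolled_program first appears in round 4.

4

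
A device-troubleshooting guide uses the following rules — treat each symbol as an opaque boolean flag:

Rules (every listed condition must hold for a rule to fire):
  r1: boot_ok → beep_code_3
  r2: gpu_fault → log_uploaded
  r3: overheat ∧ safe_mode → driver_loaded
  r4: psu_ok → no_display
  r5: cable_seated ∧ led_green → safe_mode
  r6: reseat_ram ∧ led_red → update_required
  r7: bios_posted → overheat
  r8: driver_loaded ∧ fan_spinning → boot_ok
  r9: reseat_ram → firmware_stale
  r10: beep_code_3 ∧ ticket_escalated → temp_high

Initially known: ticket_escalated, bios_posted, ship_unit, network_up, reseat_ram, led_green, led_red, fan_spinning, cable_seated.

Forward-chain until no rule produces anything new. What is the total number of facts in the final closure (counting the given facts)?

17

Round 1: r5 [cable_seated ∧ led_green → safe_mode]; r6 [reseat_ram ∧ led_red → update_required]; r7 [bios_posted → overheat]; r9 [reseat_ram → firmware_stale]. New: safe_mode, update_required, overheat, firmware_stale.
Round 2: r3 [overheat ∧ safe_mode → driver_loaded]. New: driver_loaded.
Round 3: r8 [driver_loaded ∧ fan_spinning → boot_ok]. New: boot_ok.
Round 4: r1 [boot_ok → beep_code_3]. New: beep_code_3.
Round 5: r10 [beep_code_3 ∧ ticket_escalated → temp_high]. New: temp_high.
Closure: {beep_code_3, bios_posted, boot_ok, cable_seated, driver_loaded, fan_spinning, firmware_stale, led_green, led_red, network_up, overheat, reseat_ram, safe_mode, ship_unit, temp_high, ticket_escalated, update_required} — 17 facts.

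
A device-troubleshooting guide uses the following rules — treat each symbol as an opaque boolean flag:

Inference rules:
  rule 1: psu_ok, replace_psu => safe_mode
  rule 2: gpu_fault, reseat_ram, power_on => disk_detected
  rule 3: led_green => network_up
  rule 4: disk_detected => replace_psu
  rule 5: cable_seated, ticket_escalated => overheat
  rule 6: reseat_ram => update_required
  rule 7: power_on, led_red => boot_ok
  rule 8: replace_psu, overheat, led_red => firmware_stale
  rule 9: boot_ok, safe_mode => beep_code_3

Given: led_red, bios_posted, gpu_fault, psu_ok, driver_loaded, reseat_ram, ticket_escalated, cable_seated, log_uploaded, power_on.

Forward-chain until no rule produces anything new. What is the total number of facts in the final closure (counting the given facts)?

18

[1] rule 2 [gpu_fault, reseat_ram, power_on => disk_detected]; rule 5 [cable_seated, ticket_escalated => overheat]; rule 6 [reseat_ram => update_required]; rule 7 [power_on, led_red => boot_ok]. ⇒ new: disk_detected, overheat, update_required, boot_ok.
[2] rule 4 [disk_detected => replace_psu]. ⇒ new: replace_psu.
[3] rule 1 [psu_ok, replace_psu => safe_mode]; rule 8 [replace_psu, overheat, led_red => firmware_stale]. ⇒ new: safe_mode, firmware_stale.
[4] rule 9 [boot_ok, safe_mode => beep_code_3]. ⇒ new: beep_code_3.
Closure: {beep_code_3, bios_posted, boot_ok, cable_seated, disk_detected, driver_loaded, firmware_stale, gpu_fault, led_red, log_uploaded, overheat, power_on, psu_ok, replace_psu, reseat_ram, safe_mode, ticket_escalated, update_required} — 18 facts.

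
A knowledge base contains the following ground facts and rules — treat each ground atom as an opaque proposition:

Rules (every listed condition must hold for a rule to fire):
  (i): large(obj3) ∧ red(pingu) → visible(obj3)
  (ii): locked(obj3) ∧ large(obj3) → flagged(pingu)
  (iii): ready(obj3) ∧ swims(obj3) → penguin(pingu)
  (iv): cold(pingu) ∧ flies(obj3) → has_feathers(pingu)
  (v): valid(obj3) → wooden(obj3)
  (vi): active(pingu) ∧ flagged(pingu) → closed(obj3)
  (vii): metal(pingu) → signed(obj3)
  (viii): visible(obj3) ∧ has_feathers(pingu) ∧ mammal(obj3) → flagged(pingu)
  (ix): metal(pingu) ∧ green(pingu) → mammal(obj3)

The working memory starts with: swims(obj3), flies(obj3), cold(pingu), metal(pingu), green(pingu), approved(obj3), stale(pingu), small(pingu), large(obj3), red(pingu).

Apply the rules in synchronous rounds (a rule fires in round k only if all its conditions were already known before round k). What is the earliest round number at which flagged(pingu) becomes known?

Round 1 — (i), (iv), (vii), (ix), derive visible(obj3), has_feathers(pingu), signed(obj3), mammal(obj3).
Round 2 — (viii), derive flagged(pingu).
flagged(pingu) first appears in round 2.

2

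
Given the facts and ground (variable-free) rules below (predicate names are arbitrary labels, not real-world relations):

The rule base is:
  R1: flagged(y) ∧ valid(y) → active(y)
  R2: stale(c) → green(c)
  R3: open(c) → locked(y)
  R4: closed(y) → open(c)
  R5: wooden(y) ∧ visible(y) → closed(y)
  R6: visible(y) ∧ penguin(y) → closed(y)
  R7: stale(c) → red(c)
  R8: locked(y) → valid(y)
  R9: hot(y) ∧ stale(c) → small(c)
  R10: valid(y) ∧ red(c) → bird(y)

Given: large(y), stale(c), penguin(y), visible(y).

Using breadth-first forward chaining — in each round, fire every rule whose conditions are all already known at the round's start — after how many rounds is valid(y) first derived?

4

[1] R2 [stale(c) → green(c)]; R6 [visible(y) ∧ penguin(y) → closed(y)]; R7 [stale(c) → red(c)]. ⇒ new: green(c), closed(y), red(c).
[2] R4 [closed(y) → open(c)]. ⇒ new: open(c).
[3] R3 [open(c) → locked(y)]. ⇒ new: locked(y).
[4] R8 [locked(y) → valid(y)]. ⇒ new: valid(y).
valid(y) first appears in round 4.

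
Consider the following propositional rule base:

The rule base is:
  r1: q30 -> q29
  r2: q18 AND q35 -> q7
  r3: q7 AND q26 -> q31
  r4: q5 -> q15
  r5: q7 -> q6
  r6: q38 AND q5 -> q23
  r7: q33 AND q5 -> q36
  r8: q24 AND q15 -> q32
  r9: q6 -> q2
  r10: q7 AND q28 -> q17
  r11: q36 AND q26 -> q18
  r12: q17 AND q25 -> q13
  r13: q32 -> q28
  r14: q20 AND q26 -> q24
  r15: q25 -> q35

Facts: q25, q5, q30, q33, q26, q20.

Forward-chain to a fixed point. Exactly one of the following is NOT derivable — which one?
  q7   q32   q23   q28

q23

Round 1: r1 [q30 -> q29]; r4 [q5 -> q15]; r7 [q33 AND q5 -> q36]; r14 [q20 AND q26 -> q24]; r15 [q25 -> q35]. Adds q29, q15, q36, q24, q35.
Round 2: r8 [q24 AND q15 -> q32]; r11 [q36 AND q26 -> q18]. Adds q32, q18.
Round 3: r2 [q18 AND q35 -> q7]; r13 [q32 -> q28]. Adds q7, q28.
Round 4: r3 [q7 AND q26 -> q31]; r5 [q7 -> q6]; r10 [q7 AND q28 -> q17]. Adds q31, q6, q17.
Round 5: r9 [q6 -> q2]; r12 [q17 AND q25 -> q13]. Adds q2, q13.
Derived: q7 (round 3), q28 (round 3), q32 (round 2). q23 never appears in any round.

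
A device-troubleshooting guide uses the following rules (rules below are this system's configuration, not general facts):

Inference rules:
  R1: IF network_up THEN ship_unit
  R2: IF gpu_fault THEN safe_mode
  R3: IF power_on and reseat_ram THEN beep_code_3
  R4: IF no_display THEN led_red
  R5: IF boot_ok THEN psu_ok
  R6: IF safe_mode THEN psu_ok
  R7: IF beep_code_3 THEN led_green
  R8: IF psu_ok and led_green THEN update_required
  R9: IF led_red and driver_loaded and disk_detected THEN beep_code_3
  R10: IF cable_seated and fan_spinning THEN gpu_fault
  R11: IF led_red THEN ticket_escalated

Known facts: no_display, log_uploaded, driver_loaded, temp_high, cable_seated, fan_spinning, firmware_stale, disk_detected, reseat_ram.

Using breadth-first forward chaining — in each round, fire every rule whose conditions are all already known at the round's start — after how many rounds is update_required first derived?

[1] R4 [IF no_display THEN led_red]; R10 [IF cable_seated and fan_spinning THEN gpu_fault]. ⇒ new: led_red, gpu_fault.
[2] R2 [IF gpu_fault THEN safe_mode]; R9 [IF led_red and driver_loaded and disk_detected THEN beep_code_3]; R11 [IF led_red THEN ticket_escalated]. ⇒ new: safe_mode, beep_code_3, ticket_escalated.
[3] R6 [IF safe_mode THEN psu_ok]; R7 [IF beep_code_3 THEN led_green]. ⇒ new: psu_ok, led_green.
[4] R8 [IF psu_ok and led_green THEN update_required]. ⇒ new: update_required.
update_required first appears in round 4.

4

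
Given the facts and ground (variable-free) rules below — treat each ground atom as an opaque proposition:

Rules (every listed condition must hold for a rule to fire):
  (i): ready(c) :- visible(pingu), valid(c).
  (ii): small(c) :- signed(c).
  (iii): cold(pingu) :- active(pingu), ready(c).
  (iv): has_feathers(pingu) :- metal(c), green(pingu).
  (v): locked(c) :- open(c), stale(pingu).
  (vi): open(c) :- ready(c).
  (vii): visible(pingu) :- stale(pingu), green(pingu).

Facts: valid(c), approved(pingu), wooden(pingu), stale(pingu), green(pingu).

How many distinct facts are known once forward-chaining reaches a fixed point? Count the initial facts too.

Round 1: (vii) [visible(pingu) :- stale(pingu), green(pingu).]. Adds visible(pingu).
Round 2: (i) [ready(c) :- visible(pingu), valid(c).]. Adds ready(c).
Round 3: (vi) [open(c) :- ready(c).]. Adds open(c).
Round 4: (v) [locked(c) :- open(c), stale(pingu).]. Adds locked(c).
Closure: {approved(pingu), green(pingu), locked(c), open(c), ready(c), stale(pingu), valid(c), visible(pingu), wooden(pingu)} — 9 facts.

9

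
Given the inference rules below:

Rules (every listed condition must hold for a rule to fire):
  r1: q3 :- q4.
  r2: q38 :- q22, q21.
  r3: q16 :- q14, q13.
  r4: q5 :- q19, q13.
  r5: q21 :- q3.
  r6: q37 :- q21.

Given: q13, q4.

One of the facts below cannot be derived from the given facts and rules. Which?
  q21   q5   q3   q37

Round 1 fires r1, giving q3.
Round 2 fires r5, giving q21.
Round 3 fires r6, giving q37.
Derived: q3 (round 1), q21 (round 2), q37 (round 3). q5 never appears in any round.

q5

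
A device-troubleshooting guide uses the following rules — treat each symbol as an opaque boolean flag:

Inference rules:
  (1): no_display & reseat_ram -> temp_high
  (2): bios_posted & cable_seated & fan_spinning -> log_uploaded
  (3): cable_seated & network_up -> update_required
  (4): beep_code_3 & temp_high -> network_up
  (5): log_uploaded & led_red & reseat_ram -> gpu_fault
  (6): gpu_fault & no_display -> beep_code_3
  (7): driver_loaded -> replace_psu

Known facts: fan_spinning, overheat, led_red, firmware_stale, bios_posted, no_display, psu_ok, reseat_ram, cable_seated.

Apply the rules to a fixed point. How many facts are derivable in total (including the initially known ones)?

15

Round 1: (1) [no_display & reseat_ram -> temp_high]; (2) [bios_posted & cable_seated & fan_spinning -> log_uploaded]. New: temp_high, log_uploaded.
Round 2: (5) [log_uploaded & led_red & reseat_ram -> gpu_fault]. New: gpu_fault.
Round 3: (6) [gpu_fault & no_display -> beep_code_3]. New: beep_code_3.
Round 4: (4) [beep_code_3 & temp_high -> network_up]. New: network_up.
Round 5: (3) [cable_seated & network_up -> update_required]. New: update_required.
Closure: {beep_code_3, bios_posted, cable_seated, fan_spinning, firmware_stale, gpu_fault, led_red, log_uploaded, network_up, no_display, overheat, psu_ok, reseat_ram, temp_high, update_required} — 15 facts.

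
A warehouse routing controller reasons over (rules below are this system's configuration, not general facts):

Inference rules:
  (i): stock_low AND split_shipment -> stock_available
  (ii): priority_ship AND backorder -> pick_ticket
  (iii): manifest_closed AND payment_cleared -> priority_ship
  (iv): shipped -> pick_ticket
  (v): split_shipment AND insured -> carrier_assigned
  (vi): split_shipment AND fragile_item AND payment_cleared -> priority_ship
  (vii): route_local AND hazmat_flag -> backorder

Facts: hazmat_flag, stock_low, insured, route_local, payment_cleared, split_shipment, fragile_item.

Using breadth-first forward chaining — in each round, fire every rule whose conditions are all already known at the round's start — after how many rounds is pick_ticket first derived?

2

Round 1: (i) [stock_low AND split_shipment -> stock_available]; (v) [split_shipment AND insured -> carrier_assigned]; (vi) [split_shipment AND fragile_item AND payment_cleared -> priority_ship]; (vii) [route_local AND hazmat_flag -> backorder]. Adds stock_available, carrier_assigned, priority_ship, backorder.
Round 2: (ii) [priority_ship AND backorder -> pick_ticket]. Adds pick_ticket.
pick_ticket first appears in round 2.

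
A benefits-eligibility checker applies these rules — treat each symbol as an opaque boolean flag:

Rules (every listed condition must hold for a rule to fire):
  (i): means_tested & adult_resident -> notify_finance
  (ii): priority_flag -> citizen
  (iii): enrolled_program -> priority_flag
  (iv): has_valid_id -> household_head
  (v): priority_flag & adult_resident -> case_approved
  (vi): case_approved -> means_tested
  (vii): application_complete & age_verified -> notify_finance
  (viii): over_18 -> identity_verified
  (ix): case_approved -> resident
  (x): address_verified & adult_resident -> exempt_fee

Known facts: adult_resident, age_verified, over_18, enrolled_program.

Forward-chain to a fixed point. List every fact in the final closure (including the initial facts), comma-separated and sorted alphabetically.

Round 1 — (iii), (viii), derive priority_flag, identity_verified.
Round 2 — (ii), (v), derive citizen, case_approved.
Round 3 — (vi), (ix), derive means_tested, resident.
Round 4 — (i), derive notify_finance.

adult_resident, age_verified, case_approved, citizen, enrolled_program, identity_verified, means_tested, notify_finance, over_18, priority_flag, resident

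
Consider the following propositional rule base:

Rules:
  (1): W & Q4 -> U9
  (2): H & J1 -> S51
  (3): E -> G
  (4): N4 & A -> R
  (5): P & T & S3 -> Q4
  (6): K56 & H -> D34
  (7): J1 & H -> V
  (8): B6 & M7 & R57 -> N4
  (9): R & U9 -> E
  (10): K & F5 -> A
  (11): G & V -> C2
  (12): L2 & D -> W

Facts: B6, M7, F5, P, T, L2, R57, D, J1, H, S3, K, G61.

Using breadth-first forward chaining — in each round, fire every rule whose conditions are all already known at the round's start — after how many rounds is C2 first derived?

Round 1 fires (2), (5), (7), (8), (10), (12), giving S51, Q4, V, N4, A, W.
Round 2 fires (1), (4), giving U9, R.
Round 3 fires (9), giving E.
Round 4 fires (3), giving G.
Round 5 fires (11), giving C2.
C2 first appears in round 5.

5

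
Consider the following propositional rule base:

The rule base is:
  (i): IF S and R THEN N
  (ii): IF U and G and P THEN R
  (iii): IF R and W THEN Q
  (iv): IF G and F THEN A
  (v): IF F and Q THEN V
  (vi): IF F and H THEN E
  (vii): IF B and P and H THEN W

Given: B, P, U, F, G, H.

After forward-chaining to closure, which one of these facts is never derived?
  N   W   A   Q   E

N

[1] (ii) [IF U and G and P THEN R]; (iv) [IF G and F THEN A]; (vi) [IF F and H THEN E]; (vii) [IF B and P and H THEN W]. ⇒ new: R, A, E, W.
[2] (iii) [IF R and W THEN Q]. ⇒ new: Q.
[3] (v) [IF F and Q THEN V]. ⇒ new: V.
Derived: E (round 1), Q (round 2), A (round 1), W (round 1). N never appears in any round.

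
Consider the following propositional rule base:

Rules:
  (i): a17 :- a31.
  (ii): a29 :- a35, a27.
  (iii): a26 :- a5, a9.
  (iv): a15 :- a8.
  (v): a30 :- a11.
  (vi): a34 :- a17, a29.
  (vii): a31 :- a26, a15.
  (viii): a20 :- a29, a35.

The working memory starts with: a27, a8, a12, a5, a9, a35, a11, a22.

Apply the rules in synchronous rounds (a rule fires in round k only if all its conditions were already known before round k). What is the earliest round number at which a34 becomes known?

4

Round 1: (ii) [a29 :- a35, a27.]; (iii) [a26 :- a5, a9.]; (iv) [a15 :- a8.]; (v) [a30 :- a11.]. New: a29, a26, a15, a30.
Round 2: (vii) [a31 :- a26, a15.]; (viii) [a20 :- a29, a35.]. New: a31, a20.
Round 3: (i) [a17 :- a31.]. New: a17.
Round 4: (vi) [a34 :- a17, a29.]. New: a34.
a34 first appears in round 4.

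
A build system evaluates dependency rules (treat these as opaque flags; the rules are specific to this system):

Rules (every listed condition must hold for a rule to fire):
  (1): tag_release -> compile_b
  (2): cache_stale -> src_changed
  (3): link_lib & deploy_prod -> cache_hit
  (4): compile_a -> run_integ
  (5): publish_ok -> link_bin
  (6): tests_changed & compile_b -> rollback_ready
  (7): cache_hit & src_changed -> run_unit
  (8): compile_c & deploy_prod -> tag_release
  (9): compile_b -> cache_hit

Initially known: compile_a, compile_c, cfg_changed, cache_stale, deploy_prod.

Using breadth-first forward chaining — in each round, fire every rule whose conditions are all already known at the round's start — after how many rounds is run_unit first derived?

4

Round 1 — (2), (4), (8), derive src_changed, run_integ, tag_release.
Round 2 — (1), derive compile_b.
Round 3 — (9), derive cache_hit.
Round 4 — (7), derive run_unit.
run_unit first appears in round 4.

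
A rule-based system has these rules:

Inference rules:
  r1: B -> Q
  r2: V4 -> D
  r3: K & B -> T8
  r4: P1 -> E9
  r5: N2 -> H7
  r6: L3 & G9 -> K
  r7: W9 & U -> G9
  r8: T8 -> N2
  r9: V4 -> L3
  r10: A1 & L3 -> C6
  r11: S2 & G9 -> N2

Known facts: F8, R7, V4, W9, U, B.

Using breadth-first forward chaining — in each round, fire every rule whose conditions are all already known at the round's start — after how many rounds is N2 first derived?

4

[1] r1 [B -> Q]; r2 [V4 -> D]; r7 [W9 & U -> G9]; r9 [V4 -> L3]. ⇒ new: Q, D, G9, L3.
[2] r6 [L3 & G9 -> K]. ⇒ new: K.
[3] r3 [K & B -> T8]. ⇒ new: T8.
[4] r8 [T8 -> N2]. ⇒ new: N2.
N2 first appears in round 4.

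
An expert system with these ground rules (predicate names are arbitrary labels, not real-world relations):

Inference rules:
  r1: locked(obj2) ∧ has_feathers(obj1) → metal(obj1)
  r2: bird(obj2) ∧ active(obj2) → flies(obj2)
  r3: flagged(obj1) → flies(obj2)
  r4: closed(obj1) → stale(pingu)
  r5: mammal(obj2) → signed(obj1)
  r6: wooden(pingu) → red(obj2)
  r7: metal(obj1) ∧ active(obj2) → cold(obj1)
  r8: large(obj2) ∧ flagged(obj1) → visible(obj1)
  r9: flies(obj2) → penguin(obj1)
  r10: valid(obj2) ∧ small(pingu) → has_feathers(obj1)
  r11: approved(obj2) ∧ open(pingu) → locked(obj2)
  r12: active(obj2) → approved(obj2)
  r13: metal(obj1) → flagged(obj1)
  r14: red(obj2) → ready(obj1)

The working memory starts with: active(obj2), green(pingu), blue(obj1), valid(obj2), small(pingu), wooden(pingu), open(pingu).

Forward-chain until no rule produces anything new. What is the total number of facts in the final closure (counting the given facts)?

17

Round 1: r6 [wooden(pingu) → red(obj2)]; r10 [valid(obj2) ∧ small(pingu) → has_feathers(obj1)]; r12 [active(obj2) → approved(obj2)]. Adds red(obj2), has_feathers(obj1), approved(obj2).
Round 2: r11 [approved(obj2) ∧ open(pingu) → locked(obj2)]; r14 [red(obj2) → ready(obj1)]. Adds locked(obj2), ready(obj1).
Round 3: r1 [locked(obj2) ∧ has_feathers(obj1) → metal(obj1)]. Adds metal(obj1).
Round 4: r7 [metal(obj1) ∧ active(obj2) → cold(obj1)]; r13 [metal(obj1) → flagged(obj1)]. Adds cold(obj1), flagged(obj1).
Round 5: r3 [flagged(obj1) → flies(obj2)]. Adds flies(obj2).
Round 6: r9 [flies(obj2) → penguin(obj1)]. Adds penguin(obj1).
Closure: {active(obj2), approved(obj2), blue(obj1), cold(obj1), flagged(obj1), flies(obj2), green(pingu), has_feathers(obj1), locked(obj2), metal(obj1), open(pingu), penguin(obj1), ready(obj1), red(obj2), small(pingu), valid(obj2), wooden(pingu)} — 17 facts.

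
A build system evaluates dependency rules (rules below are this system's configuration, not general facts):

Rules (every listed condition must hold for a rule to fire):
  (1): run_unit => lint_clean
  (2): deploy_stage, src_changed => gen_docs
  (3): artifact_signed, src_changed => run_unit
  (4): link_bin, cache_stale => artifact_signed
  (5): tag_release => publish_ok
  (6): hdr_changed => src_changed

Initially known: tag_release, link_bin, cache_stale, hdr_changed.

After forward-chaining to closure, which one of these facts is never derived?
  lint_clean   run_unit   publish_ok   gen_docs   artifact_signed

gen_docs

Round 1: (4) [link_bin, cache_stale => artifact_signed]; (5) [tag_release => publish_ok]; (6) [hdr_changed => src_changed]. New: artifact_signed, publish_ok, src_changed.
Round 2: (3) [artifact_signed, src_changed => run_unit]. New: run_unit.
Round 3: (1) [run_unit => lint_clean]. New: lint_clean.
Derived: artifact_signed (round 1), publish_ok (round 1), lint_clean (round 3), run_unit (round 2). gen_docs never appears in any round.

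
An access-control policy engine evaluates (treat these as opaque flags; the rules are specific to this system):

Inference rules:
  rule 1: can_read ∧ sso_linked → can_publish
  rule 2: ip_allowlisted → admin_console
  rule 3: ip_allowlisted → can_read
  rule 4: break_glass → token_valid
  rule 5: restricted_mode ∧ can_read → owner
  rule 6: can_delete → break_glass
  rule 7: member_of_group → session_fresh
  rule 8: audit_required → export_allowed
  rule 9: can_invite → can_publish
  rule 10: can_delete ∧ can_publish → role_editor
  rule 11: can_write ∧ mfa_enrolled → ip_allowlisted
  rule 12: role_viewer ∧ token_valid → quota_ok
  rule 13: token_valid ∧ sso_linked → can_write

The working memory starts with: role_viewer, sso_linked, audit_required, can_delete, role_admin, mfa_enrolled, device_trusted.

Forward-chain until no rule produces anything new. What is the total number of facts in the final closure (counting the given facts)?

Round 1: rule 6 [can_delete → break_glass]; rule 8 [audit_required → export_allowed]. Adds break_glass, export_allowed.
Round 2: rule 4 [break_glass → token_valid]. Adds token_valid.
Round 3: rule 12 [role_viewer ∧ token_valid → quota_ok]; rule 13 [token_valid ∧ sso_linked → can_write]. Adds quota_ok, can_write.
Round 4: rule 11 [can_write ∧ mfa_enrolled → ip_allowlisted]. Adds ip_allowlisted.
Round 5: rule 2 [ip_allowlisted → admin_console]; rule 3 [ip_allowlisted → can_read]. Adds admin_console, can_read.
Round 6: rule 1 [can_read ∧ sso_linked → can_publish]. Adds can_publish.
Round 7: rule 10 [can_delete ∧ can_publish → role_editor]. Adds role_editor.
Closure: {admin_console, audit_required, break_glass, can_delete, can_publish, can_read, can_write, device_trusted, export_allowed, ip_allowlisted, mfa_enrolled, quota_ok, role_admin, role_editor, role_viewer, sso_linked, token_valid} — 17 facts.

17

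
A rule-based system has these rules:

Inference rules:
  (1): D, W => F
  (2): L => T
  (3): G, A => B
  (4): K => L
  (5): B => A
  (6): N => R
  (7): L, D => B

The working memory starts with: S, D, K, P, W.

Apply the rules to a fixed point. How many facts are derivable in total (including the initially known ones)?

Round 1 fires (1), (4), giving F, L.
Round 2 fires (2), (7), giving T, B.
Round 3 fires (5), giving A.
Closure: {A, B, D, F, K, L, P, S, T, W} — 10 facts.

10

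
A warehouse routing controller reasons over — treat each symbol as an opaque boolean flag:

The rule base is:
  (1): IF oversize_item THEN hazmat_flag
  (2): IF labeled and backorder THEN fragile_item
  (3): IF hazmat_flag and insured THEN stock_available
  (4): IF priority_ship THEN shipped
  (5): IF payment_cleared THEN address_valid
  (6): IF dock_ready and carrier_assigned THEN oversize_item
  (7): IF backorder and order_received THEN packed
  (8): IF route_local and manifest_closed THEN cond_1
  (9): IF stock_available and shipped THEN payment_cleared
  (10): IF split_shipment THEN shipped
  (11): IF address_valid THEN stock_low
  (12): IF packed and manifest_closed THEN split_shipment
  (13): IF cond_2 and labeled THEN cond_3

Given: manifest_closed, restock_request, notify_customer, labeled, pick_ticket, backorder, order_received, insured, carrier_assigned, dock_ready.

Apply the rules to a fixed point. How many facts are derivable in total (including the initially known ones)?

20

[1] (2) [IF labeled and backorder THEN fragile_item]; (6) [IF dock_ready and carrier_assigned THEN oversize_item]; (7) [IF backorder and order_received THEN packed]. ⇒ new: fragile_item, oversize_item, packed.
[2] (1) [IF oversize_item THEN hazmat_flag]; (12) [IF packed and manifest_closed THEN split_shipment]. ⇒ new: hazmat_flag, split_shipment.
[3] (3) [IF hazmat_flag and insured THEN stock_available]; (10) [IF split_shipment THEN shipped]. ⇒ new: stock_available, shipped.
[4] (9) [IF stock_available and shipped THEN payment_cleared]. ⇒ new: payment_cleared.
[5] (5) [IF payment_cleared THEN address_valid]. ⇒ new: address_valid.
[6] (11) [IF address_valid THEN stock_low]. ⇒ new: stock_low.
Closure: {address_valid, backorder, carrier_assigned, dock_ready, fragile_item, hazmat_flag, insured, labeled, manifest_closed, notify_customer, order_received, oversize_item, packed, payment_cleared, pick_ticket, restock_request, shipped, split_shipment, stock_available, stock_low} — 20 facts.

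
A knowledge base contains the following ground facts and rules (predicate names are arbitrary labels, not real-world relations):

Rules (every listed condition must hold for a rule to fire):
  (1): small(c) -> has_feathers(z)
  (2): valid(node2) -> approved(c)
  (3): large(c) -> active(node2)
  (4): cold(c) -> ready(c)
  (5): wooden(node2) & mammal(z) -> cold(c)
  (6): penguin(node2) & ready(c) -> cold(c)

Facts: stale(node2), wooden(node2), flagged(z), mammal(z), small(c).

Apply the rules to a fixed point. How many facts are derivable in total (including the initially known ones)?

8

Round 1: (1) [small(c) -> has_feathers(z)]; (5) [wooden(node2) & mammal(z) -> cold(c)]. New: has_feathers(z), cold(c).
Round 2: (4) [cold(c) -> ready(c)]. New: ready(c).
Closure: {cold(c), flagged(z), has_feathers(z), mammal(z), ready(c), small(c), stale(node2), wooden(node2)} — 8 facts.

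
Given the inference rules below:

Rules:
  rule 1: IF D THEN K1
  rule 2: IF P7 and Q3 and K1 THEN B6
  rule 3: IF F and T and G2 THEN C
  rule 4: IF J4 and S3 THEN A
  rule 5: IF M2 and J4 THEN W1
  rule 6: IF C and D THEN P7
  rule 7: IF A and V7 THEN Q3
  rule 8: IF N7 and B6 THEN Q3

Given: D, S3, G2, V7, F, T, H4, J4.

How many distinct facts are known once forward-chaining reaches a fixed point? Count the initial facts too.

14

Round 1 — rule 1, rule 3, rule 4, derive K1, C, A.
Round 2 — rule 6, rule 7, derive P7, Q3.
Round 3 — rule 2, derive B6.
Closure: {A, B6, C, D, F, G2, H4, J4, K1, P7, Q3, S3, T, V7} — 14 facts.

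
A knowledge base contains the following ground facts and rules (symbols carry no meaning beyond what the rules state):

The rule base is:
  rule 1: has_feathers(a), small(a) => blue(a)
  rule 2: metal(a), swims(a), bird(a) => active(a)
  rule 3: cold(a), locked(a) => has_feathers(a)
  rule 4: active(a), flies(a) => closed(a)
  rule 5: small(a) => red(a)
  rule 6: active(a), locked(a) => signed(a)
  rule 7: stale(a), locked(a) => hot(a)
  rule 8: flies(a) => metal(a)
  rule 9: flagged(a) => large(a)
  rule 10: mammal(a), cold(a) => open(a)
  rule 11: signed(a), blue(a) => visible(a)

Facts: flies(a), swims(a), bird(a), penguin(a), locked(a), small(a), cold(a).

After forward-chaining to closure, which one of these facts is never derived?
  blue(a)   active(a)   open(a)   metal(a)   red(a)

Round 1: rule 3 [cold(a), locked(a) => has_feathers(a)]; rule 5 [small(a) => red(a)]; rule 8 [flies(a) => metal(a)]. Adds has_feathers(a), red(a), metal(a).
Round 2: rule 1 [has_feathers(a), small(a) => blue(a)]; rule 2 [metal(a), swims(a), bird(a) => active(a)]. Adds blue(a), active(a).
Round 3: rule 4 [active(a), flies(a) => closed(a)]; rule 6 [active(a), locked(a) => signed(a)]. Adds closed(a), signed(a).
Round 4: rule 11 [signed(a), blue(a) => visible(a)]. Adds visible(a).
Derived: red(a) (round 1), blue(a) (round 2), active(a) (round 2), metal(a) (round 1). open(a) never appears in any round.

open(a)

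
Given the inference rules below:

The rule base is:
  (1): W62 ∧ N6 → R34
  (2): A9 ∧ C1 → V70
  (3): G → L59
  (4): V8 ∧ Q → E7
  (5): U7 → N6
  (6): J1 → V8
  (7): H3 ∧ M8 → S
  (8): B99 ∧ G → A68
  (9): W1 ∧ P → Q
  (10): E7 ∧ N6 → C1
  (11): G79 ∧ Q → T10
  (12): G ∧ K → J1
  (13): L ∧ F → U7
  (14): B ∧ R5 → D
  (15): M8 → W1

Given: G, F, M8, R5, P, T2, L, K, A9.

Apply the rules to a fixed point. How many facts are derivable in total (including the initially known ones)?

Round 1: (3) [G → L59]; (12) [G ∧ K → J1]; (13) [L ∧ F → U7]; (15) [M8 → W1]. Adds L59, J1, U7, W1.
Round 2: (5) [U7 → N6]; (6) [J1 → V8]; (9) [W1 ∧ P → Q]. Adds N6, V8, Q.
Round 3: (4) [V8 ∧ Q → E7]. Adds E7.
Round 4: (10) [E7 ∧ N6 → C1]. Adds C1.
Round 5: (2) [A9 ∧ C1 → V70]. Adds V70.
Closure: {A9, C1, E7, F, G, J1, K, L, L59, M8, N6, P, Q, R5, T2, U7, V70, V8, W1} — 19 facts.

19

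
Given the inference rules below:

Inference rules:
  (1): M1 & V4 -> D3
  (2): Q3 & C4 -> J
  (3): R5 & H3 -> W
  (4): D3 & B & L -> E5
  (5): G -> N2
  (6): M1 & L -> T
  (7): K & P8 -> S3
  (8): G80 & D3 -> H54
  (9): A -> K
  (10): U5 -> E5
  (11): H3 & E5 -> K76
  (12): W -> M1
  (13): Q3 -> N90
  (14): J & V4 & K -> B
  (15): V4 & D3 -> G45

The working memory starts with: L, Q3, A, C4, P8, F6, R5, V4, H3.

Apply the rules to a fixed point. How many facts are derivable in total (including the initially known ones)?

Round 1 — (2), (3), (9), (13), derive J, W, K, N90.
Round 2 — (7), (12), (14), derive S3, M1, B.
Round 3 — (1), (6), derive D3, T.
Round 4 — (4), (15), derive E5, G45.
Round 5 — (11), derive K76.
Closure: {A, B, C4, D3, E5, F6, G45, H3, J, K, K76, L, M1, N90, P8, Q3, R5, S3, T, V4, W} — 21 facts.

21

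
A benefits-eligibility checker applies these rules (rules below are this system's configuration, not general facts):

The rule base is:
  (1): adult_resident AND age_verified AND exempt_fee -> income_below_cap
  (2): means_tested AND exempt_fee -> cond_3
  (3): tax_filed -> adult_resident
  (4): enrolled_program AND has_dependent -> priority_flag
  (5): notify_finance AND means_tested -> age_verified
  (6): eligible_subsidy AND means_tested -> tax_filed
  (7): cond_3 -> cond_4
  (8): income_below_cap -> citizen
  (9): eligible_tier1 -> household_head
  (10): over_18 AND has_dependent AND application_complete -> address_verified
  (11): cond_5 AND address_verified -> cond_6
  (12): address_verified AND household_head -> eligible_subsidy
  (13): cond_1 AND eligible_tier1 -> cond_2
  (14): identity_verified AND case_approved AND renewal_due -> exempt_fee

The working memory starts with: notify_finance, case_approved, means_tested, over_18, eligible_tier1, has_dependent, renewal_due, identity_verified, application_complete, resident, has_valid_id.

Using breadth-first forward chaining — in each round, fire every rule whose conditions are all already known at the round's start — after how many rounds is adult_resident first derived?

4

Round 1: (5) [notify_finance AND means_tested -> age_verified]; (9) [eligible_tier1 -> household_head]; (10) [over_18 AND has_dependent AND application_complete -> address_verified]; (14) [identity_verified AND case_approved AND renewal_due -> exempt_fee]. Adds age_verified, household_head, address_verified, exempt_fee.
Round 2: (2) [means_tested AND exempt_fee -> cond_3]; (12) [address_verified AND household_head -> eligible_subsidy]. Adds cond_3, eligible_subsidy.
Round 3: (6) [eligible_subsidy AND means_tested -> tax_filed]; (7) [cond_3 -> cond_4]. Adds tax_filed, cond_4.
Round 4: (3) [tax_filed -> adult_resident]. Adds adult_resident.
adult_resident first appears in round 4.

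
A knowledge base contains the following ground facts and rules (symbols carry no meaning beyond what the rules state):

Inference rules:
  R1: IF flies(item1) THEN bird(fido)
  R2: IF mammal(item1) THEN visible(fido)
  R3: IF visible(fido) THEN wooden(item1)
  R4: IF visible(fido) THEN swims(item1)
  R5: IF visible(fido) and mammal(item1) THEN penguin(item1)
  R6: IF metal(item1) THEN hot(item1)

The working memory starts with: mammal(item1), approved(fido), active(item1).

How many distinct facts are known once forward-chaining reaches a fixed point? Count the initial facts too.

7

Round 1 fires R2, giving visible(fido).
Round 2 fires R3, R4, R5, giving wooden(item1), swims(item1), penguin(item1).
Closure: {active(item1), approved(fido), mammal(item1), penguin(item1), swims(item1), visible(fido), wooden(item1)} — 7 facts.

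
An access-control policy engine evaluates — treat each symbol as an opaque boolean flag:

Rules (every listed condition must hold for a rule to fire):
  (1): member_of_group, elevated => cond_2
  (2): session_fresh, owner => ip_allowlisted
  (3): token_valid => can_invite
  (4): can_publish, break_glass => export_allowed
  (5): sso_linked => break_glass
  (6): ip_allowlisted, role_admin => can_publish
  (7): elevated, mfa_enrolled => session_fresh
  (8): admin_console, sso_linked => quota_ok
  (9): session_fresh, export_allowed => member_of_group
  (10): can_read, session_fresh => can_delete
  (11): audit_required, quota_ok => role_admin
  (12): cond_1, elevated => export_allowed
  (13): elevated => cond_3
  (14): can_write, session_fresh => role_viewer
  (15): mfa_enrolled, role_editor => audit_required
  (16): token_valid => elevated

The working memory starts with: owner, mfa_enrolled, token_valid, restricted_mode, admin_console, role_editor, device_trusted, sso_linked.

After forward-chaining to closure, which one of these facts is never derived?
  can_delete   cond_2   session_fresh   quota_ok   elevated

can_delete

[1] (3) [token_valid => can_invite]; (5) [sso_linked => break_glass]; (8) [admin_console, sso_linked => quota_ok]; (15) [mfa_enrolled, role_editor => audit_required]; (16) [token_valid => elevated]. ⇒ new: can_invite, break_glass, quota_ok, audit_required, elevated.
[2] (7) [elevated, mfa_enrolled => session_fresh]; (11) [audit_required, quota_ok => role_admin]; (13) [elevated => cond_3]. ⇒ new: session_fresh, role_admin, cond_3.
[3] (2) [session_fresh, owner => ip_allowlisted]. ⇒ new: ip_allowlisted.
[4] (6) [ip_allowlisted, role_admin => can_publish]. ⇒ new: can_publish.
[5] (4) [can_publish, break_glass => export_allowed]. ⇒ new: export_allowed.
[6] (9) [session_fresh, export_allowed => member_of_group]. ⇒ new: member_of_group.
[7] (1) [member_of_group, elevated => cond_2]. ⇒ new: cond_2.
Derived: session_fresh (round 2), cond_2 (round 7), quota_ok (round 1), elevated (round 1). can_delete never appears in any round.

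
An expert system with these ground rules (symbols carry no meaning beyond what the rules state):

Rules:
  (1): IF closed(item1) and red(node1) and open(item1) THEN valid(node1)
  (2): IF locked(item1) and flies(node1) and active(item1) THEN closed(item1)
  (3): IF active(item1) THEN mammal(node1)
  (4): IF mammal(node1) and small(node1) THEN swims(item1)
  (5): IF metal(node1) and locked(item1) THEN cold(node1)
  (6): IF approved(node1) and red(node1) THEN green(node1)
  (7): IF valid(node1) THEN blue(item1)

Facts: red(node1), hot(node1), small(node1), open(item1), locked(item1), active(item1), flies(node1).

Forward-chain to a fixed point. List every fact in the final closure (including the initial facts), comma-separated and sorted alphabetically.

[1] (2) [IF locked(item1) and flies(node1) and active(item1) THEN closed(item1)]; (3) [IF active(item1) THEN mammal(node1)]. ⇒ new: closed(item1), mammal(node1).
[2] (1) [IF closed(item1) and red(node1) and open(item1) THEN valid(node1)]; (4) [IF mammal(node1) and small(node1) THEN swims(item1)]. ⇒ new: valid(node1), swims(item1).
[3] (7) [IF valid(node1) THEN blue(item1)]. ⇒ new: blue(item1).

active(item1), blue(item1), closed(item1), flies(node1), hot(node1), locked(item1), mammal(node1), open(item1), red(node1), small(node1), swims(item1), valid(node1)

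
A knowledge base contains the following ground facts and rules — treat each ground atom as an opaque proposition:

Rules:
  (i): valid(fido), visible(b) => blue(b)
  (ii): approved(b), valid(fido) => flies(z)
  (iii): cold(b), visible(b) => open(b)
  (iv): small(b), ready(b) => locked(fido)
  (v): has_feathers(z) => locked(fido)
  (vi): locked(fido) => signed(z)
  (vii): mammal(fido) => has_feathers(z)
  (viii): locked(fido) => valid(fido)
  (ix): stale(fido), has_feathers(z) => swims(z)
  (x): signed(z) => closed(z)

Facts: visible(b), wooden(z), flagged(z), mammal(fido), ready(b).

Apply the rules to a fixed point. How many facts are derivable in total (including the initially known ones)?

11

Round 1 — (vii), derive has_feathers(z).
Round 2 — (v), derive locked(fido).
Round 3 — (vi), (viii), derive signed(z), valid(fido).
Round 4 — (i), (x), derive blue(b), closed(z).
Closure: {blue(b), closed(z), flagged(z), has_feathers(z), locked(fido), mammal(fido), ready(b), signed(z), valid(fido), visible(b), wooden(z)} — 11 facts.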